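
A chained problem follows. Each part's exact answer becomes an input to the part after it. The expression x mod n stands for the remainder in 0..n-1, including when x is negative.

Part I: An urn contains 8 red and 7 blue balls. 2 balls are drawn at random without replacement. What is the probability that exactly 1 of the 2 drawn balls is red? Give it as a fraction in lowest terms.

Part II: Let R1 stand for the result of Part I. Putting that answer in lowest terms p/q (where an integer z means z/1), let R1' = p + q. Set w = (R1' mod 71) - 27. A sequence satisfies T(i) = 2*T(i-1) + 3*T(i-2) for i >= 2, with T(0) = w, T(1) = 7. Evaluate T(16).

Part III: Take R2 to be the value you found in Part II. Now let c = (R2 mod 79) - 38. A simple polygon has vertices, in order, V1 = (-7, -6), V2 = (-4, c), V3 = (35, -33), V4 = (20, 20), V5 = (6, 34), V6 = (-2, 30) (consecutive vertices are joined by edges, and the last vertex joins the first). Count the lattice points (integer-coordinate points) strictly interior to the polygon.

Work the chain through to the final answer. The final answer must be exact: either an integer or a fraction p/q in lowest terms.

1470

Part I: total draws C(15,2) = 105; favorable C(8,1)*C(7,1) = 56; P = 8/15; answer 8/15
Part II: R1 = 8/15; threaded value p + q = 23; w = -4; T(2) = 2*(7) + 3*(-4) = 2; iterating: T(2)=2, T(3)=25, T(4)=56, T(5)=187, T(6)=542, T(7)=1645, T(8)=4916, T(9)=14767, T(10)=44282, T(11)=132865, T(12)=398576, T(13)=1195747, T(14)=3587222, T(15)=10761685, T(16)=32285036; answer 32285036
Part III: R2 = 32285036; c = -11; cross terms: (-7*-11 - -4*-6)=53, (-4*-33 - 35*-11)=517, (35*20 - 20*-33)=1360, (20*34 - 6*20)=560, (6*30 - -2*34)=248, (-2*-6 - -7*30)=222; twice the area = |2960| = 2960; area = 1480; boundary points = 1 + 1 + 1 + 14 + 4 + 1 = 22; strictly interior points = area - boundary/2 + 1 = 1470; answer 1470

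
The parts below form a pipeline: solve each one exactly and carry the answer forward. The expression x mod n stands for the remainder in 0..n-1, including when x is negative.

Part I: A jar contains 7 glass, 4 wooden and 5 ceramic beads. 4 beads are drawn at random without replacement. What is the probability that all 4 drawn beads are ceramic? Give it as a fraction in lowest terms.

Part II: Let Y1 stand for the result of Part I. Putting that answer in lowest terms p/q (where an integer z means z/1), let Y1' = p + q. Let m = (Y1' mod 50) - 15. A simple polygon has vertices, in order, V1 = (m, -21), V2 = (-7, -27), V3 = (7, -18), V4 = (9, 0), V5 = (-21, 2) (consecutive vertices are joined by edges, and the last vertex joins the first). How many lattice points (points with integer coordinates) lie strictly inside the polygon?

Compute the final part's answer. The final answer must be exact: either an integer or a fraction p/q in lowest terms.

392

Part I: total draws C(16,4) = 1820; favorable C(5,4) = 5; P = 1/364; answer 1/364
Part II: Y1 = 1/364; threaded value p + q = 365; m = 0; cross terms: (0*-27 - -7*-21)=-147, (-7*-18 - 7*-27)=315, (7*0 - 9*-18)=162, (9*2 - -21*0)=18, (-21*-21 - 0*2)=441; twice the area = |789| = 789; area = 789/2; boundary points = 1 + 1 + 2 + 2 + 1 = 7; strictly interior points = area - boundary/2 + 1 = 392; answer 392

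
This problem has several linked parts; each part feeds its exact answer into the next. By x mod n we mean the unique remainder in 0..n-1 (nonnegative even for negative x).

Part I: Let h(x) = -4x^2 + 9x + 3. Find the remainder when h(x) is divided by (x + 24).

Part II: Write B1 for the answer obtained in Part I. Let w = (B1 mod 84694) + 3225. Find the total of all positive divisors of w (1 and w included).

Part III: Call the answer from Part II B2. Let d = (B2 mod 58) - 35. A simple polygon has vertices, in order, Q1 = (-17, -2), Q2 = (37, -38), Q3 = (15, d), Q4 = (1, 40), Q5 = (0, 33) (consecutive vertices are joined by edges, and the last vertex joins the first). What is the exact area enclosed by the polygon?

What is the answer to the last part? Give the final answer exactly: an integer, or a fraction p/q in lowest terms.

Part I: remainder = value at the root: -4*(-24)^2 + 9*(-24)^1 + 3 = (-2304) + (-216) + (3) = -2517; answer -2517
Part II: B1 = -2517; w = 85402; 85402 = 2 * 42701; sigma = (1 + 2) * (1 + 42701) = 3 * 42702 = 128106; answer 128106
Part III: B2 = 128106; d = 7; cross terms: (-17*-38 - 37*-2)=720, (37*7 - 15*-38)=829, (15*40 - 1*7)=593, (1*33 - 0*40)=33, (0*-2 - -17*33)=561; twice the area = |2736| = 2736; area = 1368; answer 1368

1368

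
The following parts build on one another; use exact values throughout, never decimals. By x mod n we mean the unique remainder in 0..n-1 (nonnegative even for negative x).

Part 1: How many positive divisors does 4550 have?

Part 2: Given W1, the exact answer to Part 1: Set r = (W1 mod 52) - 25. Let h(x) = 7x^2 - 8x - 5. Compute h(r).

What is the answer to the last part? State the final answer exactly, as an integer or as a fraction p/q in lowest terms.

10

Part 1: 4550 = 2 * 5^2 * 7 * 13; number of divisors = (1+1) * (2+1) * (1+1) * (1+1) = 24; answer 24
Part 2: W1 = 24; r = -1; 7*(-1)^2 - 8*(-1)^1 - 5 = (7) + (8) + (-5) = 10; answer 10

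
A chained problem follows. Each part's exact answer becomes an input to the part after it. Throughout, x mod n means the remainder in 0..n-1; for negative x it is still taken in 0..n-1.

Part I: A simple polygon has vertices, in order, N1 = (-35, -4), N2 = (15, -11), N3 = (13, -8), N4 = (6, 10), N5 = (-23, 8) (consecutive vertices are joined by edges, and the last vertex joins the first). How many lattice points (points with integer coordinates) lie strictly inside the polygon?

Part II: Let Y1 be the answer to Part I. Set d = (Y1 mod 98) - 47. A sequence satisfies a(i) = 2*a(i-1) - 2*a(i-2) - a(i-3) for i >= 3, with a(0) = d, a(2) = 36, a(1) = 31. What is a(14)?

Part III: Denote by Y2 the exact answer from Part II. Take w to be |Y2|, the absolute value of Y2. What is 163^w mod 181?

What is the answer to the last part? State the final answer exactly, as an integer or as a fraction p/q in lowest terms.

3

Part I: cross terms: (-35*-11 - 15*-4)=445, (15*-8 - 13*-11)=23, (13*10 - 6*-8)=178, (6*8 - -23*10)=278, (-23*-4 - -35*8)=372; twice the area = |1296| = 1296; area = 648; boundary points = 1 + 1 + 1 + 1 + 12 = 16; strictly interior points = area - boundary/2 + 1 = 641; answer 641
Part II: Y1 = 641; d = 6; a(3) = 2*(36) - 2*(31) - 1*(6) = 4; iterating: a(3)=4, a(4)=-95, a(5)=-234, a(6)=-282, a(7)=-1, a(8)=796, a(9)=1876, a(10)=2161, a(11)=-226, a(12)=-6650, a(13)=-15009, a(14)=-16492; answer -16492
Part III: Y2 = -16492; w = 16492; squarings mod 181: 163^1=163, 163^2=143, 163^4=177, 163^8=16, 163^16=75, 163^32=14, 163^64=15, 163^128=44, 163^256=126, 163^512=129, 163^1024=170, 163^2048=121, 163^4096=161, 163^8192=38, 163^16384=177; 163^16492 = 163^4 * 163^8 * 163^32 * 163^64 * 163^16384 = 3 (mod 181); answer 3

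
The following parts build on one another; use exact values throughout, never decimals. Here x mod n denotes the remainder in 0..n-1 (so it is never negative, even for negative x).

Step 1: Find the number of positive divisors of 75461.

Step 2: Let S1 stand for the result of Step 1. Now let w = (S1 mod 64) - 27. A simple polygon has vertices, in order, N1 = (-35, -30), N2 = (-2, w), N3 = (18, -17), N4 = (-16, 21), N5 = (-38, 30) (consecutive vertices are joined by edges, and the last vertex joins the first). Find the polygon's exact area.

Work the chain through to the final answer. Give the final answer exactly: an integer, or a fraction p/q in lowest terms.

Step 1: 75461 = 59 * 1279; number of divisors = (1+1) * (1+1) = 4; answer 4
Step 2: S1 = 4; w = -23; cross terms: (-35*-23 - -2*-30)=745, (-2*-17 - 18*-23)=448, (18*21 - -16*-17)=106, (-16*30 - -38*21)=318, (-38*-30 - -35*30)=2190; twice the area = |3807| = 3807; area = 3807/2; answer 3807/2

3807/2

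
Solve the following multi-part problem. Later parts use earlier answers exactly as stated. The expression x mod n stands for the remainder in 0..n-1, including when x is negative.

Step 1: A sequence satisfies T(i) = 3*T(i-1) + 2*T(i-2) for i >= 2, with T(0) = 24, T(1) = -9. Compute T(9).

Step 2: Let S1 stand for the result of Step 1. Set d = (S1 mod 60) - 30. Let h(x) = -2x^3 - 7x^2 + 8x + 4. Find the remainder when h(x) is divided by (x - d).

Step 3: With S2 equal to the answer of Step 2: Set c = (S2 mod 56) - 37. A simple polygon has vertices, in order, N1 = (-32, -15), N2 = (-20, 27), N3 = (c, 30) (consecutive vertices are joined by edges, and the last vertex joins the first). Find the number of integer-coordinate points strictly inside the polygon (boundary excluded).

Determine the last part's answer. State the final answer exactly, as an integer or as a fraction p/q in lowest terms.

Step 1: T(2) = 3*(-9) + 2*(24) = 21; iterating: T(2)=21, T(3)=45, T(4)=177, T(5)=621, T(6)=2217, T(7)=7893, T(8)=28113, T(9)=100125; answer 100125
Step 2: S1 = 100125; d = 15; remainder = value at the root: -2*(15)^3 - 7*(15)^2 + 8*(15)^1 + 4 = (-6750) + (-1575) + (120) + (4) = -8201; answer -8201
Step 3: S2 = -8201; c = -6; cross terms: (-32*27 - -20*-15)=-1164, (-20*30 - -6*27)=-438, (-6*-15 - -32*30)=1050; twice the area = |-552| = 552; area = 276; boundary points = 6 + 1 + 1 = 8; strictly interior points = area - boundary/2 + 1 = 273; answer 273

273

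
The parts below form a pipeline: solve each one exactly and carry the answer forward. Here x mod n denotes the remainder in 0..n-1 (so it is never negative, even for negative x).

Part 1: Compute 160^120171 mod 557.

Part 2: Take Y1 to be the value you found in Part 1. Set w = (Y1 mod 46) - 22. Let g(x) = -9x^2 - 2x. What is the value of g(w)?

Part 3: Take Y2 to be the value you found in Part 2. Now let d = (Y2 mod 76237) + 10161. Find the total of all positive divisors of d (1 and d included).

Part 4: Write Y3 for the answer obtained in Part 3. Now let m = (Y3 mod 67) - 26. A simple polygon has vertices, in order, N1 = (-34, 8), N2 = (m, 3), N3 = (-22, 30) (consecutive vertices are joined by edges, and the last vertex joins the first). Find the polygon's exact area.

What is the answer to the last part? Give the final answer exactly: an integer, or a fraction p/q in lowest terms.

481

Part 1: squarings mod 557: 160^1=160, 160^2=535, 160^4=484, 160^8=316, 160^16=153, 160^32=15, 160^64=225, 160^128=495, 160^256=502, 160^512=240, 160^1024=229, 160^2048=83, 160^4096=205, 160^8192=250, 160^16384=116, 160^32768=88, 160^65536=503; 160^120171 = 160^1 * 160^2 * 160^8 * 160^32 * 160^64 * 160^256 * 160^1024 * 160^4096 * 160^16384 * 160^32768 * 160^65536 = 354 (mod 557); answer 354
Part 2: Y1 = 354; w = 10; -9*(10)^2 - 2*(10)^1 = (-900) + (-20) = -920; answer -920
Part 3: Y2 = -920; d = 85478; 85478 = 2 * 79 * 541; sigma = (1 + 2) * (1 + 79) * (1 + 541) = 3 * 80 * 542 = 130080; answer 130080
Part 4: Y3 = 130080; m = 7; cross terms: (-34*3 - 7*8)=-158, (7*30 - -22*3)=276, (-22*8 - -34*30)=844; twice the area = |962| = 962; area = 481; answer 481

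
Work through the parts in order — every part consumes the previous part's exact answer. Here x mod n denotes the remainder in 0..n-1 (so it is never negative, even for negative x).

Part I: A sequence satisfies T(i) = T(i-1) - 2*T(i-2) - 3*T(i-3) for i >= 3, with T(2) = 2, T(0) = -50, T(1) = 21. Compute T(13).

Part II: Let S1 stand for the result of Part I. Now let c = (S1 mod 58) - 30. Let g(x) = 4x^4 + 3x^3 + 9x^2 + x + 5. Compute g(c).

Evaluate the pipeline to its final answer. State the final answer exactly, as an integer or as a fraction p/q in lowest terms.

Part I: T(3) = 1*(2) - 2*(21) - 3*(-50) = 110; iterating: T(3)=110, T(4)=43, T(5)=-183, T(6)=-599, T(7)=-362, T(8)=1385, T(9)=3906, T(10)=2222, T(11)=-9745, T(12)=-25907, T(13)=-13083; answer -13083
Part II: S1 = -13083; c = -5; 4*(-5)^4 + 3*(-5)^3 + 9*(-5)^2 + 1*(-5)^1 + 5 = (2500) + (-375) + (225) + (-5) + (5) = 2350; answer 2350

2350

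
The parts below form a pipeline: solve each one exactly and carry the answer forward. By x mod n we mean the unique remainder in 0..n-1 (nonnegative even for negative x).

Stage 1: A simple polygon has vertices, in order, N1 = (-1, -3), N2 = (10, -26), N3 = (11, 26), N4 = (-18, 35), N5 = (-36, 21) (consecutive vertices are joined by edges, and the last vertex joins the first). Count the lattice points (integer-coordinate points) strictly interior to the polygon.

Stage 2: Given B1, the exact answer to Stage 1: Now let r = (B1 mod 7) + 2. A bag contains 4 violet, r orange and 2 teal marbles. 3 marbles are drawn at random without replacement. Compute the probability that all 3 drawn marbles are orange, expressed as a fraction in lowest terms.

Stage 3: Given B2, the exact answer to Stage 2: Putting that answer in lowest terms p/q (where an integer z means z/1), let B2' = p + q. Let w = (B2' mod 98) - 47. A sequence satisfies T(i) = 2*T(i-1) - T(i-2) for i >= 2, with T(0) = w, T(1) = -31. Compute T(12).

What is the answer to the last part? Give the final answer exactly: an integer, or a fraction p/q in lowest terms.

-20

Stage 1: cross terms: (-1*-26 - 10*-3)=56, (10*26 - 11*-26)=546, (11*35 - -18*26)=853, (-18*21 - -36*35)=882, (-36*-3 - -1*21)=129; twice the area = |2466| = 2466; area = 1233; boundary points = 1 + 1 + 1 + 2 + 1 = 6; strictly interior points = area - boundary/2 + 1 = 1231; answer 1231
Stage 2: B1 = 1231; r = 8; total draws C(14,3) = 364; favorable C(8,3) = 56; P = 2/13; answer 2/13
Stage 3: B2 = 2/13; threaded value p + q = 15; w = -32; T(2) = 2*(-31) - 1*(-32) = -30; iterating: T(2)=-30, T(3)=-29, T(4)=-28, T(5)=-27, T(6)=-26, T(7)=-25, T(8)=-24, T(9)=-23, T(10)=-22, T(11)=-21, T(12)=-20; answer -20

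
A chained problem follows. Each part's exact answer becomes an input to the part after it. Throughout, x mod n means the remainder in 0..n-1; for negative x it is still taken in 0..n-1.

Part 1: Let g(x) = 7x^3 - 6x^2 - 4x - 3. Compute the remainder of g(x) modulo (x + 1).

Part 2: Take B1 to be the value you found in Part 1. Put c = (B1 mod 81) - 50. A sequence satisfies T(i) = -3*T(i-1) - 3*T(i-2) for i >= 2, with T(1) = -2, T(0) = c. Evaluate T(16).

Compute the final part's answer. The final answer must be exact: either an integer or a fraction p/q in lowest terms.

Part 1: remainder = value at the root: 7*(-1)^3 - 6*(-1)^2 - 4*(-1)^1 - 3 = (-7) + (-6) + (4) + (-3) = -12; answer -12
Part 2: B1 = -12; c = 19; T(2) = -3*(-2) - 3*(19) = -51; iterating: T(2)=-51, T(3)=159, T(4)=-324, T(5)=495, T(6)=-513, T(7)=54, T(8)=1377, T(9)=-4293, T(10)=8748, T(11)=-13365, T(12)=13851, T(13)=-1458, T(14)=-37179, T(15)=115911, T(16)=-236196; answer -236196

-236196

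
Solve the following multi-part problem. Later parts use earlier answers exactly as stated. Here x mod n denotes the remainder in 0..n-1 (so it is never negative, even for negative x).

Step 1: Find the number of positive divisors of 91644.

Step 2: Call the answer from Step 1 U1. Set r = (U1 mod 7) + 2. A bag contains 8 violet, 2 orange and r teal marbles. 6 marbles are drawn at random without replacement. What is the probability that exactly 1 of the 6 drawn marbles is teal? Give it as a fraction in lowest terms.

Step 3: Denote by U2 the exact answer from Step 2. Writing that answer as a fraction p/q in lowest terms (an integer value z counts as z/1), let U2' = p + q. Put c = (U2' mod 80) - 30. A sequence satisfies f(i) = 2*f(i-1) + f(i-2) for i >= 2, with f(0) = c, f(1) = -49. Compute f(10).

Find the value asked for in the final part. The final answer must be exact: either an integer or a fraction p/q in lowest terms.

-127357

Step 1: 91644 = 2^2 * 3 * 7 * 1091; number of divisors = (2+1) * (1+1) * (1+1) * (1+1) = 24; answer 24
Step 2: U1 = 24; r = 5; total draws C(15,6) = 5005; favorable C(5,1)*C(10,5) = 1260; P = 36/143; answer 36/143
Step 3: U2 = 36/143; threaded value p + q = 179; c = -11; f(2) = 2*(-49) + 1*(-11) = -109; iterating: f(2)=-109, f(3)=-267, f(4)=-643, f(5)=-1553, f(6)=-3749, f(7)=-9051, f(8)=-21851, f(9)=-52753, f(10)=-127357; answer -127357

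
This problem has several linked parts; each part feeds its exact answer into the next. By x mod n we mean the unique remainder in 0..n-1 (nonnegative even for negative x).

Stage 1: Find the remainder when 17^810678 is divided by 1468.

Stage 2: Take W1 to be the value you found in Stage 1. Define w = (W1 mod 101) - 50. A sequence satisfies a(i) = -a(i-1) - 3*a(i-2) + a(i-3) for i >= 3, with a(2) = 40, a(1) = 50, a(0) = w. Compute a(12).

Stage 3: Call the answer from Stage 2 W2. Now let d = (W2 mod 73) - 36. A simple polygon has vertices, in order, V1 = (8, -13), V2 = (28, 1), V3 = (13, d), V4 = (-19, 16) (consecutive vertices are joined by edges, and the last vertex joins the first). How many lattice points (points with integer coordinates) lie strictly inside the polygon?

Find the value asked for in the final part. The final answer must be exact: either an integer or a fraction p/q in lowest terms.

Stage 1: squarings mod 1468: 17^1=17, 17^2=289, 17^4=1313, 17^8=537, 17^16=641, 17^32=1309, 17^64=325, 17^128=1397, 17^256=637, 17^512=601, 17^1024=73, 17^2048=925, 17^4096=1249, 17^8192=985, 17^16384=1345, 17^32768=449, 17^65536=485, 17^131072=345, 17^262144=117, 17^524288=477; 17^810678 = 17^2 * 17^4 * 17^16 * 17^32 * 17^128 * 17^512 * 17^1024 * 17^2048 * 17^4096 * 17^16384 * 17^262144 * 17^524288 = 1225 (mod 1468); answer 1225
Stage 2: W1 = 1225; w = -37; a(3) = -1*(40) - 3*(50) + 1*(-37) = -227; iterating: a(3)=-227, a(4)=157, a(5)=564, a(6)=-1262, a(7)=-273, a(8)=4623, a(9)=-5066, a(10)=-9076, a(11)=28897, a(12)=-6735; answer -6735
Stage 3: W2 = -6735; d = 18; cross terms: (8*1 - 28*-13)=372, (28*18 - 13*1)=491, (13*16 - -19*18)=550, (-19*-13 - 8*16)=119; twice the area = |1532| = 1532; area = 766; boundary points = 2 + 1 + 2 + 1 = 6; strictly interior points = area - boundary/2 + 1 = 764; answer 764

764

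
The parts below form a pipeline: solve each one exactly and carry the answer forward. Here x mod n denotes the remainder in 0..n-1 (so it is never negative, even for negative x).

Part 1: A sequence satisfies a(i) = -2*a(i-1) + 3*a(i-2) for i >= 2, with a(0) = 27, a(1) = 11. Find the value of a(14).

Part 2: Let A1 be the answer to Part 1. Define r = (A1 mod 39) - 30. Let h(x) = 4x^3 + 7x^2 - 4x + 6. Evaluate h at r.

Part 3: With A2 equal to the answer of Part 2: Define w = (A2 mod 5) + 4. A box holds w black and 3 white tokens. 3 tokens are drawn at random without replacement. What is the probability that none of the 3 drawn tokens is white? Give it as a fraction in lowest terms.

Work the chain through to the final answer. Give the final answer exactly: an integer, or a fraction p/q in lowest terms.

5/28

Part 1: a(2) = -2*(11) + 3*(27) = 59; iterating: a(2)=59, a(3)=-85, a(4)=347, a(5)=-949, a(6)=2939, a(7)=-8725, a(8)=26267, a(9)=-78709, a(10)=236219, a(11)=-708565, a(12)=2125787, a(13)=-6377269, a(14)=19131899; answer 19131899
Part 2: A1 = 19131899; r = -10; 4*(-10)^3 + 7*(-10)^2 - 4*(-10)^1 + 6 = (-4000) + (700) + (40) + (6) = -3254; answer -3254
Part 3: A2 = -3254; w = 5; total draws C(8,3) = 56; favorable C(5,3) = 10; P = 5/28; answer 5/28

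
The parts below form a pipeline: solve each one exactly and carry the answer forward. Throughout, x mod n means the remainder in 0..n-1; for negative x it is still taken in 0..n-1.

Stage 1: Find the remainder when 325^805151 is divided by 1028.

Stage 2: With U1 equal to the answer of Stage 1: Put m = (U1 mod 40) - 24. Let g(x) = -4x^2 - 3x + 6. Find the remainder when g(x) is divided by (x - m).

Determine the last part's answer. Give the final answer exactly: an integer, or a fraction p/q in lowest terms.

Stage 1: squarings mod 1028: 325^1=325, 325^2=769, 325^4=261, 325^8=273, 325^16=513, 325^32=1, 325^64=1, 325^128=1, 325^256=1, 325^512=1, 325^1024=1, 325^2048=1, 325^4096=1, 325^8192=1, 325^16384=1, 325^32768=1, 325^65536=1, 325^131072=1, 325^262144=1, 325^524288=1; 325^805151 = 325^1 * 325^2 * 325^4 * 325^8 * 325^16 * 325^256 * 325^2048 * 325^16384 * 325^262144 * 325^524288 = 737 (mod 1028); answer 737
Stage 2: U1 = 737; m = -7; remainder = value at the root: -4*(-7)^2 - 3*(-7)^1 + 6 = (-196) + (21) + (6) = -169; answer -169

-169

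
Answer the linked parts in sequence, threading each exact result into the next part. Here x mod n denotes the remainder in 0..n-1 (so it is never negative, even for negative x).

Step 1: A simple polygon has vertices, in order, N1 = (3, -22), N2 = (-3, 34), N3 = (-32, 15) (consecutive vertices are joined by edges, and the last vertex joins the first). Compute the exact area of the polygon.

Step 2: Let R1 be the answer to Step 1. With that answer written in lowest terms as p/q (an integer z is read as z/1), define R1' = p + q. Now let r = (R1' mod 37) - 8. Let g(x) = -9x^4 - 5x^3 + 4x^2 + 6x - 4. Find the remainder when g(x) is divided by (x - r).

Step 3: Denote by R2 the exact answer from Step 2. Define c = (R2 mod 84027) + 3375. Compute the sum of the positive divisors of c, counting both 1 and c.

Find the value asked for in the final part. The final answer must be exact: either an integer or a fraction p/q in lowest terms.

38352

Step 1: cross terms: (3*34 - -3*-22)=36, (-3*15 - -32*34)=1043, (-32*-22 - 3*15)=659; twice the area = |1738| = 1738; area = 869; answer 869
Step 2: R1 = 869; threaded value p + q = 870; r = 11; remainder = value at the root: -9*(11)^4 - 5*(11)^3 + 4*(11)^2 + 6*(11)^1 - 4 = (-131769) + (-6655) + (484) + (66) + (-4) = -137878; answer -137878
Step 3: R2 = -137878; c = 33551; 33551 = 7 * 4793; sigma = (1 + 7) * (1 + 4793) = 8 * 4794 = 38352; answer 38352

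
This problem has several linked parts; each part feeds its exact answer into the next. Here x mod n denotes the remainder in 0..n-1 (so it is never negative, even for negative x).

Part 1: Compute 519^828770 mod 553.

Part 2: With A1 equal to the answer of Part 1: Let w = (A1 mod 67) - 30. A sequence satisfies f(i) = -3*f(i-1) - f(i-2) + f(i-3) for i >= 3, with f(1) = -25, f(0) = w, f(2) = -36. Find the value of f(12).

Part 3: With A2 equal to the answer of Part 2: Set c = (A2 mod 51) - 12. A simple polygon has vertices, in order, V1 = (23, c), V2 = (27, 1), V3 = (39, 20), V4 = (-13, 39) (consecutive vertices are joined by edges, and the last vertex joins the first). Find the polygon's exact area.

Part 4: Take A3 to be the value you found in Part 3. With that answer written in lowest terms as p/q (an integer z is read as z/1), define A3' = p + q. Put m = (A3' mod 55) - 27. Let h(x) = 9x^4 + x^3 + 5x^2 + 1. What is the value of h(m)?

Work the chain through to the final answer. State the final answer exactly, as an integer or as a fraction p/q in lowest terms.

748222

Part 1: squarings mod 553: 519^1=519, 519^2=50, 519^4=288, 519^8=547, 519^16=36, 519^32=190, 519^64=155, 519^128=246, 519^256=239, 519^512=162, 519^1024=253, 519^2048=414, 519^4096=519, 519^8192=50, 519^16384=288, 519^32768=547, 519^65536=36, 519^131072=190, 519^262144=155, 519^524288=246; 519^828770 = 519^2 * 519^32 * 519^64 * 519^256 * 519^1024 * 519^8192 * 519^32768 * 519^262144 * 519^524288 = 414 (mod 553); answer 414
Part 2: A1 = 414; w = -18; f(3) = -3*(-36) - 1*(-25) + 1*(-18) = 115; iterating: f(3)=115, f(4)=-334, f(5)=851, f(6)=-2104, f(7)=5127, f(8)=-12426, f(9)=30047, f(10)=-72588, f(11)=175291, f(12)=-423238; answer -423238
Part 3: A2 = -423238; c = -1; cross terms: (23*1 - 27*-1)=50, (27*20 - 39*1)=501, (39*39 - -13*20)=1781, (-13*-1 - 23*39)=-884; twice the area = |1448| = 1448; area = 724; answer 724
Part 4: A3 = 724; threaded value p + q = 725; m = -17; 9*(-17)^4 + 1*(-17)^3 + 5*(-17)^2 + 1 = (751689) + (-4913) + (1445) + (1) = 748222; answer 748222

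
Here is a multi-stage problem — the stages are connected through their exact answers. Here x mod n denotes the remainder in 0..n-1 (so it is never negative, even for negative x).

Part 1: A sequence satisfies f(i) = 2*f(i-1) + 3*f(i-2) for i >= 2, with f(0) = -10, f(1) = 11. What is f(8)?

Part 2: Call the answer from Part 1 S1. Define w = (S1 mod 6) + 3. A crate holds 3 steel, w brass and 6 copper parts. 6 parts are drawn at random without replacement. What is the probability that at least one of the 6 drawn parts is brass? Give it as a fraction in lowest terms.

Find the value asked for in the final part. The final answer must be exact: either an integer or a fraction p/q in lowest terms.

Part 1: f(2) = 2*(11) + 3*(-10) = -8; iterating: f(2)=-8, f(3)=17, f(4)=10, f(5)=71, f(6)=172, f(7)=557, f(8)=1630; answer 1630
Part 2: S1 = 1630; w = 7; total draws C(16,6) = 8008; complement C(9,6) = 84; favorable 8008 - 84 = 7924; P = 283/286; answer 283/286

283/286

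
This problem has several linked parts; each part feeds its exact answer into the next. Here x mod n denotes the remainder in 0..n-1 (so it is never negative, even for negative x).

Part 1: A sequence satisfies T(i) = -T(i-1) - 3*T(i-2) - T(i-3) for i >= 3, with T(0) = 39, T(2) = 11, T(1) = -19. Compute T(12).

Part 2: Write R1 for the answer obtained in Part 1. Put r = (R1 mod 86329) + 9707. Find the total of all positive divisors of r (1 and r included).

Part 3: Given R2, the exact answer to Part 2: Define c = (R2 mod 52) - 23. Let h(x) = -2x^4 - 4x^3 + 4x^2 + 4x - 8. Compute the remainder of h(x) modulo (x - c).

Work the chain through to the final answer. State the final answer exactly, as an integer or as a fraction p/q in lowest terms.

Part 1: T(3) = -1*(11) - 3*(-19) - 1*(39) = 7; iterating: T(3)=7, T(4)=-21, T(5)=-11, T(6)=67, T(7)=-13, T(8)=-177, T(9)=149, T(10)=395, T(11)=-665, T(12)=-669; answer -669
Part 2: R1 = -669; r = 95367; 95367 = 3 * 83 * 383; sigma = (1 + 3) * (1 + 83) * (1 + 383) = 4 * 84 * 384 = 129024; answer 129024
Part 3: R2 = 129024; c = -11; remainder = value at the root: -2*(-11)^4 - 4*(-11)^3 + 4*(-11)^2 + 4*(-11)^1 - 8 = (-29282) + (5324) + (484) + (-44) + (-8) = -23526; answer -23526

-23526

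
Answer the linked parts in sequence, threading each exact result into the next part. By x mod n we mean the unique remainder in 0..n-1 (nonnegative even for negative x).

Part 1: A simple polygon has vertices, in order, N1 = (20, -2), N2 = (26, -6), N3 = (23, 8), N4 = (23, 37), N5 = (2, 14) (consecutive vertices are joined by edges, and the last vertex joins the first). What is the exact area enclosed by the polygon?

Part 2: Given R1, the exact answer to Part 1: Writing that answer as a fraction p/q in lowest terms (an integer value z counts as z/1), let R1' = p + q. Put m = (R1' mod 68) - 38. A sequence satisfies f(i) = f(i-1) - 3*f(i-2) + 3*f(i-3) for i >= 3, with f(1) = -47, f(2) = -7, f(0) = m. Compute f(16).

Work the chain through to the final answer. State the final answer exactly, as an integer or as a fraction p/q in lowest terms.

-6571

Part 1: cross terms: (20*-6 - 26*-2)=-68, (26*8 - 23*-6)=346, (23*37 - 23*8)=667, (23*14 - 2*37)=248, (2*-2 - 20*14)=-284; twice the area = |909| = 909; area = 909/2; answer 909/2
Part 2: R1 = 909/2; threaded value p + q = 911; m = -11; f(3) = 1*(-7) - 3*(-47) + 3*(-11) = 101; iterating: f(3)=101, f(4)=-19, f(5)=-343, f(6)=17, f(7)=989, f(8)=-91, f(9)=-3007, f(10)=233, f(11)=8981, f(12)=-739, f(13)=-26983, f(14)=2177, f(15)=80909, f(16)=-6571; answer -6571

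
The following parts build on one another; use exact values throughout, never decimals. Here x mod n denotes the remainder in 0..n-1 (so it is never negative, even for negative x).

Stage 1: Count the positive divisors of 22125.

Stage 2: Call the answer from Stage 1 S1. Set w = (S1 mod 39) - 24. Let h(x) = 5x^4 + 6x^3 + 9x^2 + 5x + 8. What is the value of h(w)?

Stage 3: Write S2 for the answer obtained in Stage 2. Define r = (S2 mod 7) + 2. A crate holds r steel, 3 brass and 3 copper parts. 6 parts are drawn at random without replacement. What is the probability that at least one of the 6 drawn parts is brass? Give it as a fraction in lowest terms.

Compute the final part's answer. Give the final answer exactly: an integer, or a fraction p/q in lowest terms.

Stage 1: 22125 = 3 * 5^3 * 59; number of divisors = (1+1) * (3+1) * (1+1) = 16; answer 16
Stage 2: S1 = 16; w = -8; 5*(-8)^4 + 6*(-8)^3 + 9*(-8)^2 + 5*(-8)^1 + 8 = (20480) + (-3072) + (576) + (-40) + (8) = 17952; answer 17952
Stage 3: S2 = 17952; r = 6; total draws C(12,6) = 924; complement C(9,6) = 84; favorable 924 - 84 = 840; P = 10/11; answer 10/11

10/11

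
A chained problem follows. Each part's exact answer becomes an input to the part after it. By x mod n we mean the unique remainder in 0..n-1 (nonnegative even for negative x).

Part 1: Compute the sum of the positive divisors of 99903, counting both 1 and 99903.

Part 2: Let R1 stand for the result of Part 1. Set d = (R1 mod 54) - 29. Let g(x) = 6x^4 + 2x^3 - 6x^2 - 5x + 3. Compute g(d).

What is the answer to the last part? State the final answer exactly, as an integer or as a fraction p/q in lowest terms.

Part 1: 99903 = 3 * 33301; sigma = (1 + 3) * (1 + 33301) = 4 * 33302 = 133208; answer 133208
Part 2: R1 = 133208; d = 15; 6*(15)^4 + 2*(15)^3 - 6*(15)^2 - 5*(15)^1 + 3 = (303750) + (6750) + (-1350) + (-75) + (3) = 309078; answer 309078

309078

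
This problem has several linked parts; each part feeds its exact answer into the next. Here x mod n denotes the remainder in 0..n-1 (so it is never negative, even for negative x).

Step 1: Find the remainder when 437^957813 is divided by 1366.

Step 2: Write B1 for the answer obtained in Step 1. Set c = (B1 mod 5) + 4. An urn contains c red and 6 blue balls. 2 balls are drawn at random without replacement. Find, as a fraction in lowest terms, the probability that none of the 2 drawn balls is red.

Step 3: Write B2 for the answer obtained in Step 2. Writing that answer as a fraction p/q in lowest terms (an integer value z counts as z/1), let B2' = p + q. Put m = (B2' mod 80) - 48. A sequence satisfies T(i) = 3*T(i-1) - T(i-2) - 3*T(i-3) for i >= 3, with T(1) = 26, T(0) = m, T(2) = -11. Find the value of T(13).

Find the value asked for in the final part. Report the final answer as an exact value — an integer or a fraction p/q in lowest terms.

-64

Step 1: squarings mod 1366: 437^1=437, 437^2=1095, 437^4=1043, 437^8=513, 437^16=897, 437^32=35, 437^64=1225, 437^128=757, 437^256=695, 437^512=827, 437^1024=929, 437^2048=1095, 437^4096=1043, 437^8192=513, 437^16384=897, 437^32768=35, 437^65536=1225, 437^131072=757, 437^262144=695, 437^524288=827; 437^957813 = 437^1 * 437^4 * 437^16 * 437^32 * 437^64 * 437^256 * 437^1024 * 437^2048 * 437^4096 * 437^32768 * 437^131072 * 437^262144 * 437^524288 = 1079 (mod 1366); answer 1079
Step 2: B1 = 1079; c = 8; total draws C(14,2) = 91; favorable C(6,2) = 15; P = 15/91; answer 15/91
Step 3: B2 = 15/91; threaded value p + q = 106; m = -22; T(3) = 3*(-11) - 1*(26) - 3*(-22) = 7; iterating: T(3)=7, T(4)=-46, T(5)=-112, T(6)=-311, T(7)=-683, T(8)=-1402, T(9)=-2590, T(10)=-4319, T(11)=-6161, T(12)=-6394, T(13)=-64; answer -64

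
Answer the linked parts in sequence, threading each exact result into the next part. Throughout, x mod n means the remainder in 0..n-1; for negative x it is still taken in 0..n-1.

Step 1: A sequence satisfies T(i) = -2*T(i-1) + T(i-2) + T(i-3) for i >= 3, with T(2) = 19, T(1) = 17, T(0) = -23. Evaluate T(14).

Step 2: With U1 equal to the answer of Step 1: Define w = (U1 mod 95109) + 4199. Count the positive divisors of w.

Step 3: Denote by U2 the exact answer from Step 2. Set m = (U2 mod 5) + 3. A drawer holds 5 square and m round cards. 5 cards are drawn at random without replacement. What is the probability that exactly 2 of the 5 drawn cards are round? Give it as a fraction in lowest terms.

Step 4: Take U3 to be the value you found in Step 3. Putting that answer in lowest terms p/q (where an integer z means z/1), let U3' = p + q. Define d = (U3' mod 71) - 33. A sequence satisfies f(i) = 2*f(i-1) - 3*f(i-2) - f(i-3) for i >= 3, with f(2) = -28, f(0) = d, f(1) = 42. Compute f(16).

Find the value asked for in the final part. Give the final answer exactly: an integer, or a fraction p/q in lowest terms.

Step 1: T(3) = -2*(19) + 1*(17) + 1*(-23) = -44; iterating: T(3)=-44, T(4)=124, T(5)=-273, T(6)=626, T(7)=-1401, T(8)=3155, T(9)=-7085, T(10)=15924, T(11)=-35778, T(12)=80395, T(13)=-180644, T(14)=405905; answer 405905
Step 2: U1 = 405905; w = 29668; 29668 = 2^2 * 7417; number of divisors = (2+1) * (1+1) = 6; answer 6
Step 3: U2 = 6; m = 4; total draws C(9,5) = 126; favorable C(4,2)*C(5,3) = 60; P = 10/21; answer 10/21
Step 4: U3 = 10/21; threaded value p + q = 31; d = -2; f(3) = 2*(-28) - 3*(42) - 1*(-2) = -180; iterating: f(3)=-180, f(4)=-318, f(5)=-68, f(6)=998, f(7)=2518, f(8)=2110, f(9)=-4332, f(10)=-17512, f(11)=-24138, f(12)=8592, f(13)=107110, f(14)=212582, f(15)=95242, f(16)=-554372; answer -554372

-554372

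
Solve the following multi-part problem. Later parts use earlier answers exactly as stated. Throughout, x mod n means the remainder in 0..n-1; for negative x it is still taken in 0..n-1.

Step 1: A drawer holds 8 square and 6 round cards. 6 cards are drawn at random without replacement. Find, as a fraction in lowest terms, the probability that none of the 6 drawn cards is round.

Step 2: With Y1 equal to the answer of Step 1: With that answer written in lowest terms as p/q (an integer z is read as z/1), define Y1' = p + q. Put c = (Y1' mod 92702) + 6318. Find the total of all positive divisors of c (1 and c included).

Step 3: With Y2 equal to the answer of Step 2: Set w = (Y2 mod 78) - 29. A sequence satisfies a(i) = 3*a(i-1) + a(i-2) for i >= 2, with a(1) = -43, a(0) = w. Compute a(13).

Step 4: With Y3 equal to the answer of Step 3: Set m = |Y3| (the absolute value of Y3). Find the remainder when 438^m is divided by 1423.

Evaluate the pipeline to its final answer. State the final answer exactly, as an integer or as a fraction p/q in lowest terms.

31

Step 1: total draws C(14,6) = 3003; favorable C(8,6) = 28; P = 4/429; answer 4/429
Step 2: Y1 = 4/429; threaded value p + q = 433; c = 6751; 6751 = 43 * 157; sigma = (1 + 43) * (1 + 157) = 44 * 158 = 6952; answer 6952
Step 3: Y2 = 6952; w = -19; a(2) = 3*(-43) + 1*(-19) = -148; iterating: a(2)=-148, a(3)=-487, a(4)=-1609, a(5)=-5314, a(6)=-17551, a(7)=-57967, a(8)=-191452, a(9)=-632323, a(10)=-2088421, a(11)=-6897586, a(12)=-22781179, a(13)=-75241123; answer -75241123
Step 4: Y3 = -75241123; m = 75241123; squarings mod 1423: 438^1=438, 438^2=1162, 438^4=1240, 438^8=760, 438^16=1285, 438^32=545, 438^64=1041, 438^128=778, 438^256=509, 438^512=95, 438^1024=487, 438^2048=951, 438^4096=796, 438^8192=381, 438^16384=15, 438^32768=225, 438^65536=820, 438^131072=744, 438^262144=1412, 438^524288=121, 438^1048576=411, 438^2097152=1007, 438^4194304=873, 438^8388608=824, 438^16777216=205, 438^33554432=758, 438^67108864=1095; 438^75241123 = 438^1 * 438^2 * 438^32 * 438^128 * 438^512 * 438^1024 * 438^4096 * 438^262144 * 438^524288 * 438^1048576 * 438^2097152 * 438^4194304 * 438^67108864 = 31 (mod 1423); answer 31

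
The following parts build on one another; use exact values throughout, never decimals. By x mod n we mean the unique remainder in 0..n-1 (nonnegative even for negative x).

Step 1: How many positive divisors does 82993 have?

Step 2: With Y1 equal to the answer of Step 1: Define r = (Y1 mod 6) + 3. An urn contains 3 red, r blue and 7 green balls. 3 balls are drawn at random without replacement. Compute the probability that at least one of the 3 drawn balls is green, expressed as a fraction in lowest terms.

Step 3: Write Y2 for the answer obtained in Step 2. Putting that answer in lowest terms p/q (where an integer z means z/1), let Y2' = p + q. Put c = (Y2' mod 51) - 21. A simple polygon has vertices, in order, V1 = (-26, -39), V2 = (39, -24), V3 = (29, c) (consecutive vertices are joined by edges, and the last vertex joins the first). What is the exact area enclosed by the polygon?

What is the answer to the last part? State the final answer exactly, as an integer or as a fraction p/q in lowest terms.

1180

Step 1: 82993 = 149 * 557; number of divisors = (1+1) * (1+1) = 4; answer 4
Step 2: Y1 = 4; r = 7; total draws C(17,3) = 680; complement C(10,3) = 120; favorable 680 - 120 = 560; P = 14/17; answer 14/17
Step 3: Y2 = 14/17; threaded value p + q = 31; c = 10; cross terms: (-26*-24 - 39*-39)=2145, (39*10 - 29*-24)=1086, (29*-39 - -26*10)=-871; twice the area = |2360| = 2360; area = 1180; answer 1180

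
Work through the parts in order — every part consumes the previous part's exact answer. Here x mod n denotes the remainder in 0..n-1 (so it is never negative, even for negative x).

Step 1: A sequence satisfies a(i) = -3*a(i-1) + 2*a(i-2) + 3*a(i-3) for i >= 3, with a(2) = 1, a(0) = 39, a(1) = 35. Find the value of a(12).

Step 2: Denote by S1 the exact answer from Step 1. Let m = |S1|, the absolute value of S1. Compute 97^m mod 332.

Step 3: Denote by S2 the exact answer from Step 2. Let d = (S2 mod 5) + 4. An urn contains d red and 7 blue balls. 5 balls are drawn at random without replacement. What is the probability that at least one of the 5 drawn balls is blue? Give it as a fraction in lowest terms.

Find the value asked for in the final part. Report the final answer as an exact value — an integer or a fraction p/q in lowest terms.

791/792

Step 1: a(3) = -3*(1) + 2*(35) + 3*(39) = 184; iterating: a(3)=184, a(4)=-445, a(5)=1706, a(6)=-5456, a(7)=18445, a(8)=-61129, a(9)=203909, a(10)=-678650, a(11)=2260381, a(12)=-7526716; answer -7526716
Step 2: S1 = -7526716; m = 7526716; squarings mod 332: 97^1=97, 97^2=113, 97^4=153, 97^8=169, 97^16=9, 97^32=81, 97^64=253, 97^128=265, 97^256=173, 97^512=49, 97^1024=77, 97^2048=285, 97^4096=217, 97^8192=277, 97^16384=37, 97^32768=41, 97^65536=21, 97^131072=109, 97^262144=261, 97^524288=61, 97^1048576=69, 97^2097152=113, 97^4194304=153; 97^7526716 = 97^4 * 97^8 * 97^16 * 97^32 * 97^256 * 97^2048 * 97^4096 * 97^16384 * 97^32768 * 97^131072 * 97^1048576 * 97^2097152 * 97^4194304 = 21 (mod 332); answer 21
Step 3: S2 = 21; d = 5; total draws C(12,5) = 792; complement C(5,5) = 1; favorable 792 - 1 = 791; P = 791/792; answer 791/792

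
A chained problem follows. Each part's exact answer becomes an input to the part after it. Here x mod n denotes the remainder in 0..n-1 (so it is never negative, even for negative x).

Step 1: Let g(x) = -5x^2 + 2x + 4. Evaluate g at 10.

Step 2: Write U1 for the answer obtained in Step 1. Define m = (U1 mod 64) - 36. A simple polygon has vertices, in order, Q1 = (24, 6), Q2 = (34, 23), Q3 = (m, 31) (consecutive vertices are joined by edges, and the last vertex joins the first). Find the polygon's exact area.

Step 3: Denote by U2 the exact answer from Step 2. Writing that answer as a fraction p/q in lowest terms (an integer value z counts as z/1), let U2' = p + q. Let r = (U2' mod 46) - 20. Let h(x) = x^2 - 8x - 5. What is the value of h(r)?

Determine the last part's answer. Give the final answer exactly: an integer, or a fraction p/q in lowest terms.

Step 1: -5*(10)^2 + 2*(10)^1 + 4 = (-500) + (20) + (4) = -476; answer -476
Step 2: U1 = -476; m = 0; cross terms: (24*23 - 34*6)=348, (34*31 - 0*23)=1054, (0*6 - 24*31)=-744; twice the area = |658| = 658; area = 329; answer 329
Step 3: U2 = 329; threaded value p + q = 330; r = -12; 1*(-12)^2 - 8*(-12)^1 - 5 = (144) + (96) + (-5) = 235; answer 235

235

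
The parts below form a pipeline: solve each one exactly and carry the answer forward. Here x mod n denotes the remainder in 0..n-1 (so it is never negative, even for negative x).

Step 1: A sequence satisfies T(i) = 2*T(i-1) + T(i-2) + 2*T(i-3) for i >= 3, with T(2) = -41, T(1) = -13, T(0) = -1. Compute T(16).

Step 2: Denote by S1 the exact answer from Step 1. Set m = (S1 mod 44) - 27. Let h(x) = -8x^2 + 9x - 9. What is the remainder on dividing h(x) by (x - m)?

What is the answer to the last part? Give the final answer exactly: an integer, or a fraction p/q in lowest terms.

-449

Step 1: T(3) = 2*(-41) + 1*(-13) + 2*(-1) = -97; iterating: T(3)=-97, T(4)=-261, T(5)=-701, T(6)=-1857, T(7)=-4937, T(8)=-13133, T(9)=-34917, T(10)=-92841, T(11)=-246865, T(12)=-656405, T(13)=-1745357, T(14)=-4640849, T(15)=-12339865, T(16)=-32811293; answer -32811293
Step 2: S1 = -32811293; m = 8; remainder = value at the root: -8*(8)^2 + 9*(8)^1 - 9 = (-512) + (72) + (-9) = -449; answer -449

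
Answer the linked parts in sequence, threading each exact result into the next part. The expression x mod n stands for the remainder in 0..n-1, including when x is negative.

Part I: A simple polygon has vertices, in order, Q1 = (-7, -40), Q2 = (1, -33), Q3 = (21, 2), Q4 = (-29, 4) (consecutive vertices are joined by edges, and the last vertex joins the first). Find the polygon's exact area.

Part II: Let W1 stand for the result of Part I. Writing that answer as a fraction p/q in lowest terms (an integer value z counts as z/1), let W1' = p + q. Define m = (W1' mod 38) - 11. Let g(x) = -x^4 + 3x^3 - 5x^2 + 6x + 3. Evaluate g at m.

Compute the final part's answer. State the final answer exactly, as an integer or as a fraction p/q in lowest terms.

Part I: cross terms: (-7*-33 - 1*-40)=271, (1*2 - 21*-33)=695, (21*4 - -29*2)=142, (-29*-40 - -7*4)=1188; twice the area = |2296| = 2296; area = 1148; answer 1148
Part II: W1 = 1148; threaded value p + q = 1149; m = -2; -1*(-2)^4 + 3*(-2)^3 - 5*(-2)^2 + 6*(-2)^1 + 3 = (-16) + (-24) + (-20) + (-12) + (3) = -69; answer -69

-69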